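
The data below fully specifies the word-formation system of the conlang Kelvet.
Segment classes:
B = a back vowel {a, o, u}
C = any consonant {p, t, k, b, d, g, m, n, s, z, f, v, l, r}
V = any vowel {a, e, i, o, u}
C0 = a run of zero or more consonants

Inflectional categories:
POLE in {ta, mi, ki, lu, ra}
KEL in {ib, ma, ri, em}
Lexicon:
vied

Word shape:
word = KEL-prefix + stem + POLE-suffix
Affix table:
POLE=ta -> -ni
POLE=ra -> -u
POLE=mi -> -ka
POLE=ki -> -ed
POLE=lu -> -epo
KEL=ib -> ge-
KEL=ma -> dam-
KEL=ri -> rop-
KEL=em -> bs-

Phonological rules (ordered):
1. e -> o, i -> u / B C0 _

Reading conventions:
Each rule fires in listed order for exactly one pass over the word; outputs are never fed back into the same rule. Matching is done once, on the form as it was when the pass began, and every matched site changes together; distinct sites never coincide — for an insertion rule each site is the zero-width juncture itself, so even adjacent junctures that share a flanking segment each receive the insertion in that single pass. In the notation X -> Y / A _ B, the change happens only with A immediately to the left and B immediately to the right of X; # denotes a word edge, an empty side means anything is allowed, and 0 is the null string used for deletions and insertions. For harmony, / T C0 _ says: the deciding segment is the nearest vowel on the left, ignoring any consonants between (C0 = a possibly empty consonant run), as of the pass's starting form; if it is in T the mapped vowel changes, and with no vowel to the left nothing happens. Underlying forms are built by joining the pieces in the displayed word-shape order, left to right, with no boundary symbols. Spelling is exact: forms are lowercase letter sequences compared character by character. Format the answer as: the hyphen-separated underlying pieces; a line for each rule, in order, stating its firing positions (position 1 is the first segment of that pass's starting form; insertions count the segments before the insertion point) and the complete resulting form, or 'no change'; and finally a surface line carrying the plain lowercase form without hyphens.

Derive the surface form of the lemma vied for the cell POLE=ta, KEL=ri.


underlying: rop-vied-ni
1. e -> o, i -> u / B C0 _: fires at position(s) 5: ropvuedni
surface: ropvuedni


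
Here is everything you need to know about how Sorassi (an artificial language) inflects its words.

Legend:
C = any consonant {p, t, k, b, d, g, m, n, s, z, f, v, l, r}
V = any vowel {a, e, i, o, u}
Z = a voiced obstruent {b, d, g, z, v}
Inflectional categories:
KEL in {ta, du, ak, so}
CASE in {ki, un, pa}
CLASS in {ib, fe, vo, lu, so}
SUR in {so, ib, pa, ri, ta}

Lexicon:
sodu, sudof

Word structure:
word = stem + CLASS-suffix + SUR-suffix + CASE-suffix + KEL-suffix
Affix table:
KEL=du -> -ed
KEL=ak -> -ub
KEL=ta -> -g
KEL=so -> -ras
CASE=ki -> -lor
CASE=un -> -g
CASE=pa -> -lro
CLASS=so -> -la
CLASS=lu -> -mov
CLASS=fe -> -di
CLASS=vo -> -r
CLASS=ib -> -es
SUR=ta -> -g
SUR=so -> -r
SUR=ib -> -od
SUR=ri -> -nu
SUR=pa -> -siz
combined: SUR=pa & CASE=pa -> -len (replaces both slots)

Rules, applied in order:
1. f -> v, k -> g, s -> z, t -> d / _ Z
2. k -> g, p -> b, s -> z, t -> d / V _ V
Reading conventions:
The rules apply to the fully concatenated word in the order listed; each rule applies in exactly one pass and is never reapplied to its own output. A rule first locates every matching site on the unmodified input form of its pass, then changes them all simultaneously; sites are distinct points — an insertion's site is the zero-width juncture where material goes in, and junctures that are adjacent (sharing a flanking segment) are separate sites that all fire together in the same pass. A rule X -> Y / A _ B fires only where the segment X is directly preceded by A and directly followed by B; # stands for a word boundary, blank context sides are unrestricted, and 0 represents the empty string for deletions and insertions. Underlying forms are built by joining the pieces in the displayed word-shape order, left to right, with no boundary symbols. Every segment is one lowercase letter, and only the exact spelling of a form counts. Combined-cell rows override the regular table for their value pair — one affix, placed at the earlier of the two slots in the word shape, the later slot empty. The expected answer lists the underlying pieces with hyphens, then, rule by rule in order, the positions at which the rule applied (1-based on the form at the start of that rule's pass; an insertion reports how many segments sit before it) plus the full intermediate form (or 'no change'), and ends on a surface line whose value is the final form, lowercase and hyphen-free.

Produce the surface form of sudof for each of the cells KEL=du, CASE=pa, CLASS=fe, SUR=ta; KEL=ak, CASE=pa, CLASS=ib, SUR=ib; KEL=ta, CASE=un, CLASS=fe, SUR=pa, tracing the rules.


cell KEL=du, CASE=pa, CLASS=fe, SUR=ta:
underlying: sudof-di-g-lro-ed
1. f -> v, k -> g, s -> z, t -> d / _ Z: fires at position(s) 5: sudovdiglroed
2. k -> g, p -> b, s -> z, t -> d / V _ V: no change
surface: sudovdiglroed

cell KEL=ak, CASE=pa, CLASS=ib, SUR=ib:
underlying: sudof-es-od-lro-ub
1. f -> v, k -> g, s -> z, t -> d / _ Z: no change
2. k -> g, p -> b, s -> z, t -> d / V _ V: fires at position(s) 7: sudofezodlroub
surface: sudofezodlroub

cell KEL=ta, CASE=un, CLASS=fe, SUR=pa:
underlying: sudof-di-siz-g-g
1. f -> v, k -> g, s -> z, t -> d / _ Z: fires at position(s) 5: sudovdisizgg
2. k -> g, p -> b, s -> z, t -> d / V _ V: fires at position(s) 8: sudovdizizgg
surface: sudovdizizgg


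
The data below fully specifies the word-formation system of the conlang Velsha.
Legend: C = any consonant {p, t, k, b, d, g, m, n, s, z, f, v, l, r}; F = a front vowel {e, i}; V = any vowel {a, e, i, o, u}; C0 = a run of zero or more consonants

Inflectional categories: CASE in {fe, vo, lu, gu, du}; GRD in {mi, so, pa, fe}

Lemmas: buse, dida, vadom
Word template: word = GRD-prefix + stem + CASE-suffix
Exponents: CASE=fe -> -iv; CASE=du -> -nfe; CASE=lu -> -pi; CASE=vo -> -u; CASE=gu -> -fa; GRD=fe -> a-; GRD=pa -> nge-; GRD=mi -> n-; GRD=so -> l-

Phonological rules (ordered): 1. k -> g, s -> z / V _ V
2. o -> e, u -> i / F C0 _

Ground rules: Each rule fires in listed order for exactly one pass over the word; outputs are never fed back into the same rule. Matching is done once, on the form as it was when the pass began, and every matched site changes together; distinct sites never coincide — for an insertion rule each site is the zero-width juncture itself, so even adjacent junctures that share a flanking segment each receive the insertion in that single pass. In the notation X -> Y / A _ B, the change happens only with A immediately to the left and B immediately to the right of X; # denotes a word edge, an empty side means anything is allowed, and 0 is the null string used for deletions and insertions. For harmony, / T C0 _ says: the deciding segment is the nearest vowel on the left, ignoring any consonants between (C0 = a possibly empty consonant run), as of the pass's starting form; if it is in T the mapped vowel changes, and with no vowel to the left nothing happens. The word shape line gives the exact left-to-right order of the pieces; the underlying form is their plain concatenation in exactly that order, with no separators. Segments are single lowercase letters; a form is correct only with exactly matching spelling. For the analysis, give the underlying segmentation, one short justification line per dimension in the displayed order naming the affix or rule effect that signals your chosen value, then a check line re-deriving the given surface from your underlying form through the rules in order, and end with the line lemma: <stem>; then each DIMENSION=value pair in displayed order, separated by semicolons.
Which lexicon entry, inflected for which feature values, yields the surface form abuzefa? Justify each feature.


underlying: a-buse-fa
CASE=gu - signalled by the affix -fa
GRD=fe - signalled by the affix a-
check: abusefa -> abuzefa -> abuzefa
lemma: buse; CASE=gu; GRD=fe


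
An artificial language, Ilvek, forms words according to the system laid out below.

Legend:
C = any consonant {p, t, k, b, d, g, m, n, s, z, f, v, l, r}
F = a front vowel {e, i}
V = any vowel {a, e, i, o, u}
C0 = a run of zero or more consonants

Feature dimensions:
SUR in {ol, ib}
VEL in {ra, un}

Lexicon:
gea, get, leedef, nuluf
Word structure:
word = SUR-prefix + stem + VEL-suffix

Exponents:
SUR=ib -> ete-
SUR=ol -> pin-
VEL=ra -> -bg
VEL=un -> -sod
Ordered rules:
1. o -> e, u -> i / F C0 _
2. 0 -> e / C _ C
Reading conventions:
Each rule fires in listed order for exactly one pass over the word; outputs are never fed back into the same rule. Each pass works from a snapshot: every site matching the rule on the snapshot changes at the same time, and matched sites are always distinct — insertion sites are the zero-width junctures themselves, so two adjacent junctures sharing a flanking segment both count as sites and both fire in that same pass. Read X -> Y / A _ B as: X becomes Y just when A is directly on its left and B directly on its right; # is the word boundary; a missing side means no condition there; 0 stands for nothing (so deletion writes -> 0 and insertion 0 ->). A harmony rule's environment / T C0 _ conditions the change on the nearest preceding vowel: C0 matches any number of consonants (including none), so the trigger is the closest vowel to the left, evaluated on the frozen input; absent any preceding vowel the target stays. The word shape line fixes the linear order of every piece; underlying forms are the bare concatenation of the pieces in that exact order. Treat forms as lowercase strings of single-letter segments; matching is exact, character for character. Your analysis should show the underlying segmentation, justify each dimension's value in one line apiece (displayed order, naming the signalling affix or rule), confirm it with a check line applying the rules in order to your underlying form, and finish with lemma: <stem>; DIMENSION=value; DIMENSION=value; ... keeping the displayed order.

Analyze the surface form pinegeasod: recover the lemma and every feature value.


underlying: pin-gea-sod
SUR=ol - signalled by the affix pin-
VEL=un - signalled by the affix -sod
check: pingeasod -> pingeasod -> pinegeasod
lemma: gea; SUR=ol; VEL=un


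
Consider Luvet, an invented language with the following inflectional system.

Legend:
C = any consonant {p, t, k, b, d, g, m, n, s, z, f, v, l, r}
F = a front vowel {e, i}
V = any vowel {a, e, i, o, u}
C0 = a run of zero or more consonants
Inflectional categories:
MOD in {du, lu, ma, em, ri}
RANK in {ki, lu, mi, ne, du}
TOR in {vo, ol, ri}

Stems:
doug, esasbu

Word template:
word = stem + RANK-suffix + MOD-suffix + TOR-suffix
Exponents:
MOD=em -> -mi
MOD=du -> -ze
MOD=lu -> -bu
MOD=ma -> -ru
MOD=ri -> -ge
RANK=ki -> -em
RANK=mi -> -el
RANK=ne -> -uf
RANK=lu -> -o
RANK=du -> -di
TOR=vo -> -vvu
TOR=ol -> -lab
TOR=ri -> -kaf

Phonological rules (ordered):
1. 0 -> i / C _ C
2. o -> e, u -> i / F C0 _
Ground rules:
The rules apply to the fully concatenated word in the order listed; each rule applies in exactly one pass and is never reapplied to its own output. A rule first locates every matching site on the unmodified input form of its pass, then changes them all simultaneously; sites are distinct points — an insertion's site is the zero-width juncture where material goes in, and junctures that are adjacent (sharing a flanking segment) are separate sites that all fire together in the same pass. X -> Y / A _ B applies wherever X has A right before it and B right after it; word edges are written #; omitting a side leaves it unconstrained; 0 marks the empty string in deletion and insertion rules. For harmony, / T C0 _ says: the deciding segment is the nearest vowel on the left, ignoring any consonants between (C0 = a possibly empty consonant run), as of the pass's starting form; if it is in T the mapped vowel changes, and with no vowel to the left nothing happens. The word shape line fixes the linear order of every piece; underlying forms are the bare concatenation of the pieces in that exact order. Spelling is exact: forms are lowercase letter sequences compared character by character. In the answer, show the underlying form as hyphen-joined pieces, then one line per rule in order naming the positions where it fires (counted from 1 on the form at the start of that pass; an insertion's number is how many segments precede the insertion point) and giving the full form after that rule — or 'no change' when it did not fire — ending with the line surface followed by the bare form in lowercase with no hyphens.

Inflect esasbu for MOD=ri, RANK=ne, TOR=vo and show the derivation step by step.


underlying: esasbu-uf-ge-vvu
1. 0 -> i / C _ C: inserts after position(s) 4, 8, 11: esasibuufigevivu
2. o -> e, u -> i / F C0 _: fires at position(s) 7, 16: esasibiufigevivi
surface: esasibiufigevivi


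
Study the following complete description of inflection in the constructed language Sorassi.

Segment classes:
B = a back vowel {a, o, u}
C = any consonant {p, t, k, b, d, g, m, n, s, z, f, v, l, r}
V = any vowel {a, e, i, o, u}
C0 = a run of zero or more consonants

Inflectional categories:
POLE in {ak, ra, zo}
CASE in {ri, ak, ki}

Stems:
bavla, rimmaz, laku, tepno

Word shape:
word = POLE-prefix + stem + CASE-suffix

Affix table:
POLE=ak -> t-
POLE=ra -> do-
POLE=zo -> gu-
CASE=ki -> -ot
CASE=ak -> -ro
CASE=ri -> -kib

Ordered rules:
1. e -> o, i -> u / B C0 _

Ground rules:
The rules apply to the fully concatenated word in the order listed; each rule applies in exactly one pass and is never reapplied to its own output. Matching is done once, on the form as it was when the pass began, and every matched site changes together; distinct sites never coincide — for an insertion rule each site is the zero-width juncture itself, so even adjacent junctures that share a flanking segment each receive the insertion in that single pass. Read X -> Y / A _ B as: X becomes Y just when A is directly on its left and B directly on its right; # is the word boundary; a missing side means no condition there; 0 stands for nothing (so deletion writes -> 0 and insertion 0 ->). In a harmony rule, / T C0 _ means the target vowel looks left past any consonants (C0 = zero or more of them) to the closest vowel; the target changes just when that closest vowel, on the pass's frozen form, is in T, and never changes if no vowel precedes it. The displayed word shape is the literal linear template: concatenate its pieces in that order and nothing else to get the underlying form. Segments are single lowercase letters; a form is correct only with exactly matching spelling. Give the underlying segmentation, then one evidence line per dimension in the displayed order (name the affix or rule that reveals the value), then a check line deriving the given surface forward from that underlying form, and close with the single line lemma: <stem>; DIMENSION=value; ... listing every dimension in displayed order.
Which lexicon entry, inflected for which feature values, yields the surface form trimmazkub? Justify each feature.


underlying: t-rimmaz-kib
POLE=ak - signalled by the affix t-
CASE=ri - signalled by the affix -kib
check: trimmazkib -> trimmazkub
lemma: rimmaz; POLE=ak; CASE=ri


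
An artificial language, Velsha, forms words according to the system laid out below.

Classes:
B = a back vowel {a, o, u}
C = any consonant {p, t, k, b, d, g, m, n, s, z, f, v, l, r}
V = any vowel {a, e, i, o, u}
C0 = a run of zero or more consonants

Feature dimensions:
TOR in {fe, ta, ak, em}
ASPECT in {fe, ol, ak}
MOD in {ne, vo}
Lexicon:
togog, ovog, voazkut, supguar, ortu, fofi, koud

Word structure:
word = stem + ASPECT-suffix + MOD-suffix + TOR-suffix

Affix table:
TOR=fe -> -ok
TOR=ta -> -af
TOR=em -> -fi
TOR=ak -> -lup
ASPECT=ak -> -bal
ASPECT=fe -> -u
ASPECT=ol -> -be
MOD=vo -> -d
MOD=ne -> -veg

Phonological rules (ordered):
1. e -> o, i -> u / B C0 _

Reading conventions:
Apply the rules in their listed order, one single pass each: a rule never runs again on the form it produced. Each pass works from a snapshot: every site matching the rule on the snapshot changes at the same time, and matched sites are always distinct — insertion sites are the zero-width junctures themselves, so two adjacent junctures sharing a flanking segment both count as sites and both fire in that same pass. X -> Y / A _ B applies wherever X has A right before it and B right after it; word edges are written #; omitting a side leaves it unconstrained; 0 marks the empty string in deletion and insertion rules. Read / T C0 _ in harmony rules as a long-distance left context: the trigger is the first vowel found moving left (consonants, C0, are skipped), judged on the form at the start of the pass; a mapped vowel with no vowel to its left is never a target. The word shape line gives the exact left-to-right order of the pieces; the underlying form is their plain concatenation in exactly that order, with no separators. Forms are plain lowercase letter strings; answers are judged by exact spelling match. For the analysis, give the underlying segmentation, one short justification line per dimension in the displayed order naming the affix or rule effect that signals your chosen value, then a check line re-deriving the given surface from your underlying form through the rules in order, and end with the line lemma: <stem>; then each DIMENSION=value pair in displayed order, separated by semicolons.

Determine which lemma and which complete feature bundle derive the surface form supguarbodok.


underlying: supguar-be-d-ok
TOR=fe - signalled by the affix -ok
ASPECT=ol - signalled by the affix -be
MOD=vo - signalled by the affix -d
check: supguarbedok -> supguarbodok
lemma: supguar; TOR=fe; ASPECT=ol; MOD=vo


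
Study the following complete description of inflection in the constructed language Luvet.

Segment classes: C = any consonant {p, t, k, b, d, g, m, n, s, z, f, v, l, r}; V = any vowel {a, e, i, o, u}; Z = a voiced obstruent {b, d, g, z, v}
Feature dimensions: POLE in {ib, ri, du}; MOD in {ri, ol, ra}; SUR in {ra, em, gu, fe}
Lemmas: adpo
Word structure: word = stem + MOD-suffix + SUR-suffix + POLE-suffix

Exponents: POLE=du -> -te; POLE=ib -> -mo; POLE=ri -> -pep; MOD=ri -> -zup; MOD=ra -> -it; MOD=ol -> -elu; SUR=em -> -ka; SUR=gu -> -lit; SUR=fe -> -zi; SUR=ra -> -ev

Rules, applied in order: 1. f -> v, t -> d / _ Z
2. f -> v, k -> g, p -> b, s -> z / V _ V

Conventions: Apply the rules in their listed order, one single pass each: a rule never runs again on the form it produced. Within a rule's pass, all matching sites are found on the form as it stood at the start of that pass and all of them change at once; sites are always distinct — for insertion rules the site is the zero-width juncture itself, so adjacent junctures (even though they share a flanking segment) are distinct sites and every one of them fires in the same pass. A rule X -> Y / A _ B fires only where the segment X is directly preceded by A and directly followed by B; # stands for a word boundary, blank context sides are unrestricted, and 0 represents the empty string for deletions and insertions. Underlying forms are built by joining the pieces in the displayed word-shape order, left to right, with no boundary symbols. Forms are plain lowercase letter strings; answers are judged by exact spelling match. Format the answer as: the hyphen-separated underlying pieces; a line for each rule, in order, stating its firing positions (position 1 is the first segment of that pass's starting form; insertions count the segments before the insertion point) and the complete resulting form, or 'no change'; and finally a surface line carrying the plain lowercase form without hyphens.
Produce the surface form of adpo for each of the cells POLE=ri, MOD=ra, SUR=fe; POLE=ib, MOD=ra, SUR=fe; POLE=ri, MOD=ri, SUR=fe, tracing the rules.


cell POLE=ri, MOD=ra, SUR=fe:
underlying: adpo-it-zi-pep
1. f -> v, t -> d / _ Z: fires at position(s) 6: adpoidzipep
2. f -> v, k -> g, p -> b, s -> z / V _ V: fires at position(s) 9: adpoidzibep
surface: adpoidzibep

cell POLE=ib, MOD=ra, SUR=fe:
underlying: adpo-it-zi-mo
1. f -> v, t -> d / _ Z: fires at position(s) 6: adpoidzimo
2. f -> v, k -> g, p -> b, s -> z / V _ V: no change
surface: adpoidzimo

cell POLE=ri, MOD=ri, SUR=fe:
underlying: adpo-zup-zi-pep
1. f -> v, t -> d / _ Z: no change
2. f -> v, k -> g, p -> b, s -> z / V _ V: fires at position(s) 10: adpozupzibep
surface: adpozupzibep


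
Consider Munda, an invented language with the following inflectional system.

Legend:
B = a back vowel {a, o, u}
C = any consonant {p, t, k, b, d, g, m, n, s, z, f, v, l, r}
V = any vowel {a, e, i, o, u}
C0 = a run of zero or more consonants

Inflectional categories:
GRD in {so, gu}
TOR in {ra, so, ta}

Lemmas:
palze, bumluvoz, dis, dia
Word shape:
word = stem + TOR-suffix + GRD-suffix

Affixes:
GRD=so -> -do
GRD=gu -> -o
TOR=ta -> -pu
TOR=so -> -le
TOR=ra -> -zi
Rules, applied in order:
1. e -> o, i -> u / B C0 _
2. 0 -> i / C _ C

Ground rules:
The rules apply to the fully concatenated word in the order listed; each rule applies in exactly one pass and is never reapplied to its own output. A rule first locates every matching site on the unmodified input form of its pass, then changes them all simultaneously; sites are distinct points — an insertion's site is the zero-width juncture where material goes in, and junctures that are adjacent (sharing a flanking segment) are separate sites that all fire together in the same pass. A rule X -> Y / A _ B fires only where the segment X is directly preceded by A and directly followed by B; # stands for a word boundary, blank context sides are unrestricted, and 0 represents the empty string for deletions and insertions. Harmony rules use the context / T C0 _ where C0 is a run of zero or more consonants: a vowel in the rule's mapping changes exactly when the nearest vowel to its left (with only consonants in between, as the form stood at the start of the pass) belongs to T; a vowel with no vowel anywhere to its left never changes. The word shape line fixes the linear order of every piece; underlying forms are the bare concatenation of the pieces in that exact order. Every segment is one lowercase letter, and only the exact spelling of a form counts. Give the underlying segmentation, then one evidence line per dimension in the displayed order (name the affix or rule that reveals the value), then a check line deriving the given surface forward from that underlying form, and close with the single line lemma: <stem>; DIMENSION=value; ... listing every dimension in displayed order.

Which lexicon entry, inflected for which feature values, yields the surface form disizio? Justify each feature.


underlying: dis-zi-o
GRD=gu - signalled by the affix -o
TOR=ra - signalled by the affix -zi
check: diszio -> diszio -> disizio
lemma: dis; GRD=gu; TOR=ra


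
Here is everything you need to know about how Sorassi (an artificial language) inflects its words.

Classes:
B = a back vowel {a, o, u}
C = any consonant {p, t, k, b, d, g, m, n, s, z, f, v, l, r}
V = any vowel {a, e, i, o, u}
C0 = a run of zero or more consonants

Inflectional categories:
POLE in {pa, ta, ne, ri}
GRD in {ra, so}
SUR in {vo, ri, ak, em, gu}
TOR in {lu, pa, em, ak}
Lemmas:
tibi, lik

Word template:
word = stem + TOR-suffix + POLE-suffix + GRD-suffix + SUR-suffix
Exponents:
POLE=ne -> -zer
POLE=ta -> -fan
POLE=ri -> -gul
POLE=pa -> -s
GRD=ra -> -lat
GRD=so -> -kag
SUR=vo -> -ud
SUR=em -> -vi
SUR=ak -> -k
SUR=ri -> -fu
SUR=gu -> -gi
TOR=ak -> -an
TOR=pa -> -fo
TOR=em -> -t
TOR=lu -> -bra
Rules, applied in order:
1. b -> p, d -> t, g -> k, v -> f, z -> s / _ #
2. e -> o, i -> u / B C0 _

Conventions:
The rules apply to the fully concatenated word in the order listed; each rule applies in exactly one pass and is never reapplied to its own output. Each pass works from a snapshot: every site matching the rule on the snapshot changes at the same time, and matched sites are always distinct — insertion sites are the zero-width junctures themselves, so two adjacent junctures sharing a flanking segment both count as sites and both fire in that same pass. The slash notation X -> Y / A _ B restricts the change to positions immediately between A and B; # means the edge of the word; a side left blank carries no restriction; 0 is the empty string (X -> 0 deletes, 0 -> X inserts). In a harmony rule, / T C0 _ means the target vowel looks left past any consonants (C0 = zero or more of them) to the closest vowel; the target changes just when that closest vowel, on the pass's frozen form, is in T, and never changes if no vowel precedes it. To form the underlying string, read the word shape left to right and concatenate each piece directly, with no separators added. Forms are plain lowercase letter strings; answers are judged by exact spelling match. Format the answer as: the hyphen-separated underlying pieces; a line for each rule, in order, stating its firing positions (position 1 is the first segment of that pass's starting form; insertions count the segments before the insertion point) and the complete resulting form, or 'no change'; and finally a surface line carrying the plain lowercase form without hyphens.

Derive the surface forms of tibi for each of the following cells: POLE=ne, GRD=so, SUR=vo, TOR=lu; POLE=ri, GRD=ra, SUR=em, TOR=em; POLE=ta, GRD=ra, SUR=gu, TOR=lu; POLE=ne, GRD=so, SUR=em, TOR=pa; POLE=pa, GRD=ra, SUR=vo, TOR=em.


cell POLE=ne, GRD=so, SUR=vo, TOR=lu:
underlying: tibi-bra-zer-kag-ud
1. b -> p, d -> t, g -> k, v -> f, z -> s / _ #: fires at position(s) 15: tibibrazerkagut
2. e -> o, i -> u / B C0 _: fires at position(s) 9: tibibrazorkagut
surface: tibibrazorkagut

cell POLE=ri, GRD=ra, SUR=em, TOR=em:
underlying: tibi-t-gul-lat-vi
1. b -> p, d -> t, g -> k, v -> f, z -> s / _ #: no change
2. e -> o, i -> u / B C0 _: fires at position(s) 13: tibitgullatvu
surface: tibitgullatvu

cell POLE=ta, GRD=ra, SUR=gu, TOR=lu:
underlying: tibi-bra-fan-lat-gi
1. b -> p, d -> t, g -> k, v -> f, z -> s / _ #: no change
2. e -> o, i -> u / B C0 _: fires at position(s) 15: tibibrafanlatgu
surface: tibibrafanlatgu

cell POLE=ne, GRD=so, SUR=em, TOR=pa:
underlying: tibi-fo-zer-kag-vi
1. b -> p, d -> t, g -> k, v -> f, z -> s / _ #: no change
2. e -> o, i -> u / B C0 _: fires at position(s) 8, 14: tibifozorkagvu
surface: tibifozorkagvu

cell POLE=pa, GRD=ra, SUR=vo, TOR=em:
underlying: tibi-t-s-lat-ud
1. b -> p, d -> t, g -> k, v -> f, z -> s / _ #: fires at position(s) 11: tibitslatut
2. e -> o, i -> u / B C0 _: no change
surface: tibitslatut


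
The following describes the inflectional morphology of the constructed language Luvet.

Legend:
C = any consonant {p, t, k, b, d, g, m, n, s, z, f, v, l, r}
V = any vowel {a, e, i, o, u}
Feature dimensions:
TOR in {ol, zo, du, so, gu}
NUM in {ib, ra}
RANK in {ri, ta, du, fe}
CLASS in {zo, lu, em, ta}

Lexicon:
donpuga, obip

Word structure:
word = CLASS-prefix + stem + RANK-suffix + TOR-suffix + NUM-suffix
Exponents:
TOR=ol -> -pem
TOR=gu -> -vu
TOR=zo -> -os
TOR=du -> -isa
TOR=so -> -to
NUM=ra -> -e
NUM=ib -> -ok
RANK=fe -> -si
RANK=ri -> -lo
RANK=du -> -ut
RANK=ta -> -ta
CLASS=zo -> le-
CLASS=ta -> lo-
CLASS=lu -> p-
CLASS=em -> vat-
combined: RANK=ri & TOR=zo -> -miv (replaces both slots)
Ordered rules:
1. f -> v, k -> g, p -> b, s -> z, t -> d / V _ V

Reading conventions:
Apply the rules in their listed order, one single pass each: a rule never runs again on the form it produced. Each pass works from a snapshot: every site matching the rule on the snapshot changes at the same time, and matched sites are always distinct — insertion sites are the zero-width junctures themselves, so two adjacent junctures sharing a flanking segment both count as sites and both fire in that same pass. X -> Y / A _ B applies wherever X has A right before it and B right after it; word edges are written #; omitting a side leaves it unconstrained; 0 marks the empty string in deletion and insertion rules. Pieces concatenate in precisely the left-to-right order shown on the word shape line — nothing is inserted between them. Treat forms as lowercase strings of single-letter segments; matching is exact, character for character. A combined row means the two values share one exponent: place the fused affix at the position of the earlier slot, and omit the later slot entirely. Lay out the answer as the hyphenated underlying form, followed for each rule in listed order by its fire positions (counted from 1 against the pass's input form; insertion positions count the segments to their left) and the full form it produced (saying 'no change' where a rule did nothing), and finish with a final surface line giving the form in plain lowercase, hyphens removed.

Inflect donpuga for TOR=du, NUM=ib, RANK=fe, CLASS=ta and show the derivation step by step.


underlying: lo-donpuga-si-isa-ok
1. f -> v, k -> g, p -> b, s -> z, t -> d / V _ V: fires at position(s) 10, 13: lodonpugaziizaok
surface: lodonpugaziizaok


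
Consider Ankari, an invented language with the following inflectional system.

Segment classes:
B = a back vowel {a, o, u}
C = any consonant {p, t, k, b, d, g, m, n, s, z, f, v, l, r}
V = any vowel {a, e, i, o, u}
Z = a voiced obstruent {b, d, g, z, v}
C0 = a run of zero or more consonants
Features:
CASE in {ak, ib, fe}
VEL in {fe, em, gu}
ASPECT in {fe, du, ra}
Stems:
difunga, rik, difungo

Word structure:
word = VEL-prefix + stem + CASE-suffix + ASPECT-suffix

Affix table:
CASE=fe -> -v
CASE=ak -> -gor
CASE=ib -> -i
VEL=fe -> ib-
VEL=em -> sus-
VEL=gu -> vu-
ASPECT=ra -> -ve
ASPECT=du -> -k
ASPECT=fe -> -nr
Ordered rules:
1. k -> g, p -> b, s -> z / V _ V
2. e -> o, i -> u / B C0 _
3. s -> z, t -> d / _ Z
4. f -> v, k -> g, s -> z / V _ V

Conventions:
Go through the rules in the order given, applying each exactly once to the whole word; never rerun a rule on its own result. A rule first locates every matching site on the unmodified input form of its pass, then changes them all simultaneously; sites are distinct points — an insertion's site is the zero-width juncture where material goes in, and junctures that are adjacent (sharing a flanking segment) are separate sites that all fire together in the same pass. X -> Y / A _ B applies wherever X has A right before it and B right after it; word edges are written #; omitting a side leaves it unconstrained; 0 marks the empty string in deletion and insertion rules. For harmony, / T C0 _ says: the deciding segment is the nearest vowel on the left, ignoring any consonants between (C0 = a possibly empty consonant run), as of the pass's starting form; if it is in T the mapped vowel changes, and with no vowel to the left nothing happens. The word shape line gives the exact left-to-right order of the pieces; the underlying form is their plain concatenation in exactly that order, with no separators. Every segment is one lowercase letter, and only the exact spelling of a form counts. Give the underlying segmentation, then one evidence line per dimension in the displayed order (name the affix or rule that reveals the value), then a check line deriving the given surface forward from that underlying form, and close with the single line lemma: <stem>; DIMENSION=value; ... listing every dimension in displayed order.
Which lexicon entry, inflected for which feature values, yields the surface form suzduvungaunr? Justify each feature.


underlying: sus-difunga-i-nr
CASE=ib - signalled by the affix -i
VEL=em - signalled by the affix sus-
ASPECT=fe - signalled by the affix -nr
check: susdifungainr -> susdifungainr -> susdufungaunr -> suzdufungaunr -> suzduvungaunr
lemma: difunga; CASE=ib; VEL=em; ASPECT=fe


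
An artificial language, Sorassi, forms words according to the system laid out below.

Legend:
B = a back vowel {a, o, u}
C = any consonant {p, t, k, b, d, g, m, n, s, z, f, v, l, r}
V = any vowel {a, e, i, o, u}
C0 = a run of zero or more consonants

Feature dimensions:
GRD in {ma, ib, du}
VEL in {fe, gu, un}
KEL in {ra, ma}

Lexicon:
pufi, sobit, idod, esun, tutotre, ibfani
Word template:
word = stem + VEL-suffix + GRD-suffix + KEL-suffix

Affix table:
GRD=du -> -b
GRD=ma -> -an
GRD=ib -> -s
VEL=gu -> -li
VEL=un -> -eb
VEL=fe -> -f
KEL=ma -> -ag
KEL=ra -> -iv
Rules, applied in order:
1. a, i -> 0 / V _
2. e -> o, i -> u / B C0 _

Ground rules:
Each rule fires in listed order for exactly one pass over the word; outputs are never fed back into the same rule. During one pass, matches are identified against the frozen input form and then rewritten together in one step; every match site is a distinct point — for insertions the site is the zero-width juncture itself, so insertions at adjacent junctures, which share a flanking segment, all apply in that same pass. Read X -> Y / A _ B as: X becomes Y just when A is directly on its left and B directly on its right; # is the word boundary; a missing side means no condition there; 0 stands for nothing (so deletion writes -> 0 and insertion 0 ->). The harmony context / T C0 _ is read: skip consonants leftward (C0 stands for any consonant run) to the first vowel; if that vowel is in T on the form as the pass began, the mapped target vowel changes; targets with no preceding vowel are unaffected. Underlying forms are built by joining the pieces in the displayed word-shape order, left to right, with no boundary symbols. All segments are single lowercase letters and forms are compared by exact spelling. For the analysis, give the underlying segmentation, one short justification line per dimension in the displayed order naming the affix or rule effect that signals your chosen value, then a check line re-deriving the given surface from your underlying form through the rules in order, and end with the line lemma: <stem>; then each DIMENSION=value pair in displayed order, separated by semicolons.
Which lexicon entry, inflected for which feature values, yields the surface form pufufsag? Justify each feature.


underlying: pufi-f-s-ag
GRD=ib - signalled by the affix -s
VEL=fe - signalled by the affix -f
KEL=ma - signalled by the affix -ag
check: pufifsag -> pufifsag -> pufufsag
lemma: pufi; GRD=ib; VEL=fe; KEL=ma


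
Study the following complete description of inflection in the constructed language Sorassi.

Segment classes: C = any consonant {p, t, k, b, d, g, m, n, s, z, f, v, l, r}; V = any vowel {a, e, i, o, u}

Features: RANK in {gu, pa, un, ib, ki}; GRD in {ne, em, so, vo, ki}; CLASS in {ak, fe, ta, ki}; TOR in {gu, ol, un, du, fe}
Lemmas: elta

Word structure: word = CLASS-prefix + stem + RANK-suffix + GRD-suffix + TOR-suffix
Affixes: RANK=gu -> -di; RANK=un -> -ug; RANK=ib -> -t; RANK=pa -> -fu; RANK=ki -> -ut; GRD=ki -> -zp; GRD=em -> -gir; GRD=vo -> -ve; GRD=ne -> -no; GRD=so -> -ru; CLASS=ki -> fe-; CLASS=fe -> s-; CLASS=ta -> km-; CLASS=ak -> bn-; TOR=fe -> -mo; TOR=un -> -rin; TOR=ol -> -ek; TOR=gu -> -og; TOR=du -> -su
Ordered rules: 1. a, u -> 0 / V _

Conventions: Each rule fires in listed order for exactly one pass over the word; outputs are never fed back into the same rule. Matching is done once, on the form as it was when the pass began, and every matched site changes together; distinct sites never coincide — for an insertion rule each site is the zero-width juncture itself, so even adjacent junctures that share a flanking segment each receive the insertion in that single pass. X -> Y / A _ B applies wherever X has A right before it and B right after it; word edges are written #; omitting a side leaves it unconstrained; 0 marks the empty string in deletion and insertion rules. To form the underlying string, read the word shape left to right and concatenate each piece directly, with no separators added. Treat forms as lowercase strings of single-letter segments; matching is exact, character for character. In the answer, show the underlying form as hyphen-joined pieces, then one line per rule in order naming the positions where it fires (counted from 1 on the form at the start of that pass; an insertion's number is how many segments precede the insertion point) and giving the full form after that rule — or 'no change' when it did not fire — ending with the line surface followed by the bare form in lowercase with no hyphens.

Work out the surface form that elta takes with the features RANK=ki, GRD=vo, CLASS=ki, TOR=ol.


underlying: fe-elta-ut-ve-ek
1. a, u -> 0 / V _: fires at position(s) 7: feeltatveek
surface: feeltatveek


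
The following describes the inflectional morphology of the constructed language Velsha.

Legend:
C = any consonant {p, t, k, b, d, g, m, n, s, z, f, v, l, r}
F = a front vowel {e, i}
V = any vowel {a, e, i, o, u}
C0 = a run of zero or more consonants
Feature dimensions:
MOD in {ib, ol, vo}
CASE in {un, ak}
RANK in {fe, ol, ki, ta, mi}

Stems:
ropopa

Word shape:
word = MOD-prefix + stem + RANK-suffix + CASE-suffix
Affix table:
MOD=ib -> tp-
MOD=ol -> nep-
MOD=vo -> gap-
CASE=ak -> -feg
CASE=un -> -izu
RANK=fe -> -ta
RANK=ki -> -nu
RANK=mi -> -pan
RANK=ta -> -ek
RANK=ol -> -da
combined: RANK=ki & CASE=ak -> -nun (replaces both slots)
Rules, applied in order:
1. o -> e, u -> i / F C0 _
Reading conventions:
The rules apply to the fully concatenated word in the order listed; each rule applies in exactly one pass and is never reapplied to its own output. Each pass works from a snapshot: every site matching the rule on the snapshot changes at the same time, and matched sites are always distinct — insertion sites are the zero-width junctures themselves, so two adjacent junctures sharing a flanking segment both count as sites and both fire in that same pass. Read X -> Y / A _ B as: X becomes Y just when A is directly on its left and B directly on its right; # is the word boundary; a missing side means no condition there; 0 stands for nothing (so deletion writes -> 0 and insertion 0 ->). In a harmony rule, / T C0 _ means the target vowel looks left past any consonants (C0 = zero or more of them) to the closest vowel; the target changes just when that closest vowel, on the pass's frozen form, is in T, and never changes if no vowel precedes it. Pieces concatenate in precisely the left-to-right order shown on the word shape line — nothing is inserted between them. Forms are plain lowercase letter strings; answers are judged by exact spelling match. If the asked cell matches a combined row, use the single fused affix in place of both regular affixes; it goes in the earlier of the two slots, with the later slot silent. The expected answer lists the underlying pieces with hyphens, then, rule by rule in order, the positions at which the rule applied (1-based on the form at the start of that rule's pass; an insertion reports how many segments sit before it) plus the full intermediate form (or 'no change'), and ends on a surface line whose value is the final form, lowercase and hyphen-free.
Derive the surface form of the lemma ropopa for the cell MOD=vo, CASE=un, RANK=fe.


underlying: gap-ropopa-ta-izu
1. o -> e, u -> i / F C0 _: fires at position(s) 14: gapropopataizi
surface: gapropopataizi


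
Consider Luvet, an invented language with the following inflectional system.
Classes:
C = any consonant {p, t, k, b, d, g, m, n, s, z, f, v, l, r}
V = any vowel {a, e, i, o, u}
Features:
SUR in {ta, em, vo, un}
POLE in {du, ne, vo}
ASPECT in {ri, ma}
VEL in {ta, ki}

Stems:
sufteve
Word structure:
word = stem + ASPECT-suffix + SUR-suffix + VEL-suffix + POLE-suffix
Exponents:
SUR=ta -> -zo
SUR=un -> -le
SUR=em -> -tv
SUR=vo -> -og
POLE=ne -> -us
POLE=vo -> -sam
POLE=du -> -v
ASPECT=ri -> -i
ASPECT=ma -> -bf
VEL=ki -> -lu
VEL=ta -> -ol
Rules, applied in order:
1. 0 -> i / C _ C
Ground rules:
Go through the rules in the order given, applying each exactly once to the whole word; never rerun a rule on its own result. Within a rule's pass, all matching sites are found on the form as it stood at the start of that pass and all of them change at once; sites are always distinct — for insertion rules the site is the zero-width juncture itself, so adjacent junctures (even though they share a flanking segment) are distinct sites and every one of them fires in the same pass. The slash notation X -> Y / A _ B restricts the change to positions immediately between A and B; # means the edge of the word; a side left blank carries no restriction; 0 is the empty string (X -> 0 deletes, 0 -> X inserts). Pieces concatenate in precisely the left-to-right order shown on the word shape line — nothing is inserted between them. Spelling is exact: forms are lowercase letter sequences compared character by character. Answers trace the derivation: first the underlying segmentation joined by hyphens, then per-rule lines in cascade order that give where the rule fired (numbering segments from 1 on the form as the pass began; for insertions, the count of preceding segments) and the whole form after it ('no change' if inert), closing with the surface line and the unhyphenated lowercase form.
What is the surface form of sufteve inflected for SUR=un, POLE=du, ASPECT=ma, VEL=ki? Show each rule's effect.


underlying: sufteve-bf-le-lu-v
1. 0 -> i / C _ C: inserts after position(s) 3, 8, 9: sufitevebifileluv
surface: sufitevebifileluv
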